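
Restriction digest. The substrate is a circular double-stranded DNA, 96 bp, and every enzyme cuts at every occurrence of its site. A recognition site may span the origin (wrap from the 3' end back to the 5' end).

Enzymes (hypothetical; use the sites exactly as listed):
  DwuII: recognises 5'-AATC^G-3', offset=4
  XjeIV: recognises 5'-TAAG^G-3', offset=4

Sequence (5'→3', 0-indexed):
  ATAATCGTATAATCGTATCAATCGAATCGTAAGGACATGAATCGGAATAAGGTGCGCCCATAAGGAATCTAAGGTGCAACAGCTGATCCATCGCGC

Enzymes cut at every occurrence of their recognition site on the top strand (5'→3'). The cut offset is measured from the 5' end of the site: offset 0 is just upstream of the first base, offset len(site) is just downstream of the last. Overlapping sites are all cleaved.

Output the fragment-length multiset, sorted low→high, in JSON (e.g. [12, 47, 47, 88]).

[5,5,8,8,9,9,10,13,29]

Per-enzyme occurrences:
  DwuII (AATCG, off=4): starts [2, 10, 19, 24, 39] → cuts [6, 14, 23, 28, 43]
  XjeIV (TAAGG, off=4): starts [29, 47, 60, 69] → cuts [33, 51, 64, 73]

All cut coordinates (distinct, sorted): [6, 14, 23, 28, 33, 43, 51, 64, 73]

Fragment lengths:
  6→14: 8 bp
  14→23: 9 bp
  23→28: 5 bp
  28→33: 5 bp
  33→43: 10 bp
  43→51: 8 bp
  51→64: 13 bp
  64→73: 9 bp
  73→6 (wrap): 96-73+6 = 29 bp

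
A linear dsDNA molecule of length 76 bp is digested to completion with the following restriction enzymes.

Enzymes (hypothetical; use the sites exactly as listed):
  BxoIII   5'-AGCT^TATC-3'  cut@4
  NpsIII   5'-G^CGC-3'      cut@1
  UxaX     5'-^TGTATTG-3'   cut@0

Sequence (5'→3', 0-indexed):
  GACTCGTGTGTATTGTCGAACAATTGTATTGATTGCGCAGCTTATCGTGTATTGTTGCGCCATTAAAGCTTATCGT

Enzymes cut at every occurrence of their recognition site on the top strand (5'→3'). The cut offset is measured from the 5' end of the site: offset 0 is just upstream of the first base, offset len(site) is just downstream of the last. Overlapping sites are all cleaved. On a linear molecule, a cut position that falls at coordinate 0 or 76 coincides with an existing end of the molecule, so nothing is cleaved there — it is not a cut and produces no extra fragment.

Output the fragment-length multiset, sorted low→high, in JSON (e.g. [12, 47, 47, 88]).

Scan for sites:
  BxoIII AGCTTATC/4: at [38, 66] ⇒ [42, 70]
  NpsIII GCGC/1: at [34, 56] ⇒ [35, 57]
  UxaX TGTATTG/0: at [8, 24, 47] ⇒ [8, 24, 47]

Pooled cuts: [8, 24, 35, 42, 47, 57, 70]

Fragment lengths:
  [0,8): 8 bp
  [8,24): 16 bp
  [24,35): 11 bp
  [35,42): 7 bp
  [42,47): 5 bp
  [47,57): 10 bp
  [57,70): 13 bp
  [70,76): 6 bp

[5,6,7,8,10,11,13,16]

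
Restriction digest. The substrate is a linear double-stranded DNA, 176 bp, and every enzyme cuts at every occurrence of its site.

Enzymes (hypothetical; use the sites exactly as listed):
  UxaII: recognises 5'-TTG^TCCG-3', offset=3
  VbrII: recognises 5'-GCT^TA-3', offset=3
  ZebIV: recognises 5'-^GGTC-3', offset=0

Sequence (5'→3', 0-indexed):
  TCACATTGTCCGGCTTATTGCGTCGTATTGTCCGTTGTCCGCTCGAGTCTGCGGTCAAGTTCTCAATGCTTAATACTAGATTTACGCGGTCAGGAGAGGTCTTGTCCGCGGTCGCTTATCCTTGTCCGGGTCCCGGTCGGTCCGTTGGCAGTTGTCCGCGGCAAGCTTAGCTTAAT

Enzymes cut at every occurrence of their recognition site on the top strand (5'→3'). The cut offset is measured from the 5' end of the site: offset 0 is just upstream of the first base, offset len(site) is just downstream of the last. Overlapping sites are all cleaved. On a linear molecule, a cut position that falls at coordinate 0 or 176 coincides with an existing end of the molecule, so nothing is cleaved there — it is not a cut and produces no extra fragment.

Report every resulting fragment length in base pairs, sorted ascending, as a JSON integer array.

[4,4,4,5,5,6,7,7,7,7,8,8,10,13,15,15,16,17,18]

Per-enzyme occurrences:
  UxaII (TTGTCCG, off=3): starts [5, 27, 34, 101, 121, 151] → cuts [8, 30, 37, 104, 124, 154]
  VbrII (GCTTA, off=3): starts [12, 67, 113, 164, 169] → cuts [15, 70, 116, 167, 172]
  ZebIV (GGTC, off=0): starts [52, 87, 97, 109, 128, 134, 138] → cuts [52, 87, 97, 109, 128, 134, 138]

All cut coordinates (distinct, sorted): [8, 15, 30, 37, 52, 70, 87, 97, 104, 109, 116, 124, 128, 134, 138, 154, 167, 172]

Fragments:
  [0,8): 8 bp
  [8,15): 7 bp
  [15,30): 15 bp
  [30,37): 7 bp
  [37,52): 15 bp
  [52,70): 18 bp
  [70,87): 17 bp
  [87,97): 10 bp
  [97,104): 7 bp
  [104,109): 5 bp
  [109,116): 7 bp
  [116,124): 8 bp
  [124,128): 4 bp
  [128,134): 6 bp
  [134,138): 4 bp
  [138,154): 16 bp
  [154,167): 13 bp
  [167,172): 5 bp
  [172,176): 4 bp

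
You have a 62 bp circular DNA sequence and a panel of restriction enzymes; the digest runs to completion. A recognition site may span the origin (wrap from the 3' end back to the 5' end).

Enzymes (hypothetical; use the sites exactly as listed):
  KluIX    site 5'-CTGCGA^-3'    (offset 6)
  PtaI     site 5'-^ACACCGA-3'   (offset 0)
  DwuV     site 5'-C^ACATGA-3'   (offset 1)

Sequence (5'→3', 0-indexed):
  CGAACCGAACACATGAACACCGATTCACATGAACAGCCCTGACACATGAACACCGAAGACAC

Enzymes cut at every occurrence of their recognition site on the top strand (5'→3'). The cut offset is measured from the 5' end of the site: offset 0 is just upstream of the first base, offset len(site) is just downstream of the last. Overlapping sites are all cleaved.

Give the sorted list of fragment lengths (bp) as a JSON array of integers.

[6,6,9,10,14,17]

Site scan:
  KluIX (CTGCGA, off=6): no sites
  PtaI (ACACCGA, off=0): starts [16, 49, 58] → cuts [16, 49, 58]
  DwuV (CACATGA, off=1): starts [9, 25, 42] → cuts [10, 26, 43]

Pooled cuts: [10, 16, 26, 43, 49, 58]

Fragments:
  10→16: 6 bp
  16→26: 10 bp
  26→43: 17 bp
  43→49: 6 bp
  49→58: 9 bp
  58→10 (wrap): 62-58+10 = 14 bp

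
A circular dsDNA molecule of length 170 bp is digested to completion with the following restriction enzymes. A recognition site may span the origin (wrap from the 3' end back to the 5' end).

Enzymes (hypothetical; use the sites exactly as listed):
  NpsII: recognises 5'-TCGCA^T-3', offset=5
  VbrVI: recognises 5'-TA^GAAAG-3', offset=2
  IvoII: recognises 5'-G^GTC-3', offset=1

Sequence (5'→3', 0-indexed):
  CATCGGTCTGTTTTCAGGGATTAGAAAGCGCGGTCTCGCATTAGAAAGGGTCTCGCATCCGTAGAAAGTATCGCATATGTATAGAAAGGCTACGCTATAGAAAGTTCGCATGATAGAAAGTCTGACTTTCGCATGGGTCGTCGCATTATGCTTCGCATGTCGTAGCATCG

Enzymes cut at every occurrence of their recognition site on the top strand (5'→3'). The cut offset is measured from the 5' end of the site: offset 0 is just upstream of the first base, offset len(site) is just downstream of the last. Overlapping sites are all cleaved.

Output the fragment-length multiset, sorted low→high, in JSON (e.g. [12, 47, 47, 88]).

[3,3,3,5,6,6,8,8,8,9,9,11,12,12,15,16,18,18]

Scan for sites:
  NpsII TCGCAT/5: at [35, 52, 70, 105, 128, 140, 152, 167] ⇒ [2, 40, 57, 75, 110, 133, 145, 157]
  VbrVI TAGAAAG/2: at [21, 41, 61, 81, 97, 113] ⇒ [23, 43, 63, 83, 99, 115]
  IvoII GGTC/1: at [4, 31, 48, 135] ⇒ [5, 32, 49, 136]

Pooled cuts: [2, 5, 23, 32, 40, 43, 49, 57, 63, 75, 83, 99, 110, 115, 133, 136, 145, 157]

Fragment lengths:
  2→5: 3 bp
  5→23: 18 bp
  23→32: 9 bp
  32→40: 8 bp
  40→43: 3 bp
  43→49: 6 bp
  49→57: 8 bp
  57→63: 6 bp
  63→75: 12 bp
  75→83: 8 bp
  83→99: 16 bp
  99→110: 11 bp
  110→115: 5 bp
  115→133: 18 bp
  133→136: 3 bp
  136→145: 9 bp
  145→157: 12 bp
  157→2 (wrap): 170-157+2 = 15 bp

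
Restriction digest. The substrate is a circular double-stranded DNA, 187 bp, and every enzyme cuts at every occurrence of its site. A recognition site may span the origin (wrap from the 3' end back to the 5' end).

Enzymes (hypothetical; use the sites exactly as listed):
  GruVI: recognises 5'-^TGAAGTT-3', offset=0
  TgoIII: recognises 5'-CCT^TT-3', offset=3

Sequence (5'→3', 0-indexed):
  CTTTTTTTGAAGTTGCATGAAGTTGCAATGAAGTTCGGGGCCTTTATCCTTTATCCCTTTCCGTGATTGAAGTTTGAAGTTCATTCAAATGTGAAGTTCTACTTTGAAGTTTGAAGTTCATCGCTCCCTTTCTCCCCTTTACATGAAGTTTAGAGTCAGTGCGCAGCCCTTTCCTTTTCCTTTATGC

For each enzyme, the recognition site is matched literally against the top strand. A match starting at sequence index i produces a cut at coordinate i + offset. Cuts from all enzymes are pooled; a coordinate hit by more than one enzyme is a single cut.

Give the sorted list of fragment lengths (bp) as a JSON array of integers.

[5,5,5,6,7,7,7,8,8,9,9,10,11,13,15,17,18,27]

Per-enzyme occurrences:
  GruVI TGAAGTT/0: at [7, 17, 28, 67, 74, 91, 104, 111, 143] ⇒ [7, 17, 28, 67, 74, 91, 104, 111, 143]
  TgoIII CCTTT/3: at [40, 47, 55, 126, 135, 167, 172, 178, 186] ⇒ [2, 43, 50, 58, 129, 138, 170, 175, 181]

All cut coordinates (distinct, sorted): [2, 7, 17, 28, 43, 50, 58, 67, 74, 91, 104, 111, 129, 138, 143, 170, 175, 181]

Fragment lengths:
  2→7: 5 bp
  7→17: 10 bp
  17→28: 11 bp
  28→43: 15 bp
  43→50: 7 bp
  50→58: 8 bp
  58→67: 9 bp
  67→74: 7 bp
  74→91: 17 bp
  91→104: 13 bp
  104→111: 7 bp
  111→129: 18 bp
  129→138: 9 bp
  138→143: 5 bp
  143→170: 27 bp
  170→175: 5 bp
  175→181: 6 bp
  181→2 (wrap): 187-181+2 = 8 bp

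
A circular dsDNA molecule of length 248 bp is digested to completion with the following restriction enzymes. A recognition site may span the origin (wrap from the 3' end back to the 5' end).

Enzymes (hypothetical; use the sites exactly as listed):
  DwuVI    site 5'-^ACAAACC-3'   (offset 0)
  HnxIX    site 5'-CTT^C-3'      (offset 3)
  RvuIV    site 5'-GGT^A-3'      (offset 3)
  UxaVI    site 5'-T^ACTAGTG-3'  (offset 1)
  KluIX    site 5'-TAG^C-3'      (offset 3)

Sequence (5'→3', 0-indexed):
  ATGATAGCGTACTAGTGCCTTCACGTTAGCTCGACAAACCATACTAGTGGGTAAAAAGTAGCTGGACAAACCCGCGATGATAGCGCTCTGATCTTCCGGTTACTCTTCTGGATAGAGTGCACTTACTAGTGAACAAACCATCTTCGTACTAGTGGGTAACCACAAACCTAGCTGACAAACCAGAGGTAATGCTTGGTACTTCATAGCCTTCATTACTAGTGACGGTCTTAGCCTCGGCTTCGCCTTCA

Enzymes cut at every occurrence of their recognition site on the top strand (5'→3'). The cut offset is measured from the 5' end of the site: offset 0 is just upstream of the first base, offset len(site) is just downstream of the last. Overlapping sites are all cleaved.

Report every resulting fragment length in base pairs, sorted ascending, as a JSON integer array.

Scan for sites:
  DwuVI (ACAAACC, off=0): starts [33, 65, 132, 161, 174] → cuts [33, 65, 132, 161, 174]
  HnxIX (CTTC, off=3): starts [18, 92, 104, 141, 198, 207, 237, 243] → cuts [21, 95, 107, 144, 201, 210, 240, 246]
  RvuIV (GGTA, off=3): starts [49, 154, 184, 194] → cuts [52, 157, 187, 197]
  UxaVI (TACTAGTG, off=1): starts [9, 41, 123, 146, 213] → cuts [10, 42, 124, 147, 214]
  KluIX (TAGC, off=3): starts [4, 26, 58, 80, 168, 203, 228] → cuts [7, 29, 61, 83, 171, 206, 231]

Pooled cuts: [7, 10, 21, 29, 33, 42, 52, 61, 65, 83, 95, 107, 124, 132, 144, 147, 157, 161, 171, 174, 187, 197, 201, 206, 210, 214, 231, 240, 246]

Fragments:
  7→10: 3 bp
  10→21: 11 bp
  21→29: 8 bp
  29→33: 4 bp
  33→42: 9 bp
  42→52: 10 bp
  52→61: 9 bp
  61→65: 4 bp
  65→83: 18 bp
  83→95: 12 bp
  95→107: 12 bp
  107→124: 17 bp
  124→132: 8 bp
  132→144: 12 bp
  144→147: 3 bp
  147→157: 10 bp
  157→161: 4 bp
  161→171: 10 bp
  171→174: 3 bp
  174→187: 13 bp
  187→197: 10 bp
  197→201: 4 bp
  201→206: 5 bp
  206→210: 4 bp
  210→214: 4 bp
  214→231: 17 bp
  231→240: 9 bp
  240→246: 6 bp
  246→7 (wrap): 248-246+7 = 9 bp

[3,3,3,4,4,4,4,4,4,5,6,8,8,9,9,9,9,10,10,10,10,11,12,12,12,13,17,17,18]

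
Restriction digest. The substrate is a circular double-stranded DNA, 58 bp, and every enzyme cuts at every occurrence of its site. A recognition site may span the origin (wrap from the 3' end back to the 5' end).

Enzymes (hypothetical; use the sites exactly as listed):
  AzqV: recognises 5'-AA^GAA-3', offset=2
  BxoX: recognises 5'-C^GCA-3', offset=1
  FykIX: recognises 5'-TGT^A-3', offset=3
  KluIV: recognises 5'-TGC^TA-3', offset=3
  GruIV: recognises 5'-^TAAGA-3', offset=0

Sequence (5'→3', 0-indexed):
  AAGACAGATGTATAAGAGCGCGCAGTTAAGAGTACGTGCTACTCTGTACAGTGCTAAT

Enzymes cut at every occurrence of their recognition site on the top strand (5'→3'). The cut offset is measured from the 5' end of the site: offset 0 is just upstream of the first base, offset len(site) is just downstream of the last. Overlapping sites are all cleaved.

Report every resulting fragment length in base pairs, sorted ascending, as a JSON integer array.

[1,3,5,7,8,9,12,13]

Scan for sites:
  AzqV (AAGAA, off=2): no sites
  BxoX (CGCA, off=1): starts [20] → cuts [21]
  FykIX (TGTA, off=3): starts [8, 44] → cuts [11, 47]
  KluIV (TGCTA, off=3): starts [36, 51] → cuts [39, 54]
  GruIV (TAAGA, off=0): starts [12, 26, 57] → cuts [12, 26, 57]

All cut coordinates (distinct, sorted): [11, 12, 21, 26, 39, 47, 54, 57]

Fragments:
  11→12: 1 bp
  12→21: 9 bp
  21→26: 5 bp
  26→39: 13 bp
  39→47: 8 bp
  47→54: 7 bp
  54→57: 3 bp
  57→11 (wrap): 58-57+11 = 12 bp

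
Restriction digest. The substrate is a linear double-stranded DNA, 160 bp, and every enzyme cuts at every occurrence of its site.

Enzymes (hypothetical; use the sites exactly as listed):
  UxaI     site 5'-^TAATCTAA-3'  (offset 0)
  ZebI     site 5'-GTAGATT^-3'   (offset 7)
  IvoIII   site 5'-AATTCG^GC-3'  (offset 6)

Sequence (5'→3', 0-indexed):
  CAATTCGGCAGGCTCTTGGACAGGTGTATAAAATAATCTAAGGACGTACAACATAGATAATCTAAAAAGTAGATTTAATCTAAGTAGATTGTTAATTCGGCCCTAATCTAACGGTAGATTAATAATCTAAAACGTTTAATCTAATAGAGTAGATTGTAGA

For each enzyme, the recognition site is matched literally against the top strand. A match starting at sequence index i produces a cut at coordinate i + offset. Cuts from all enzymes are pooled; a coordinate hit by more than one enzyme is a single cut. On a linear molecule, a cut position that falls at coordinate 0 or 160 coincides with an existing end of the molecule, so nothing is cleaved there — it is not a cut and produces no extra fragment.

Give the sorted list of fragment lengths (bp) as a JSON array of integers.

[2,4,5,7,9,14,15,17,18,19,24,26]

Scan for sites:
  UxaI TAATCTAA/0: at [33, 57, 75, 103, 122, 136] ⇒ [33, 57, 75, 103, 122, 136]
  ZebI GTAGATT/7: at [68, 83, 113, 148] ⇒ [75, 90, 120, 155]
  IvoIII AATTCGGC/6: at [1, 93] ⇒ [7, 99]

All cut coordinates (distinct, sorted): [7, 33, 57, 75, 90, 99, 103, 120, 122, 136, 155]

Fragments:
  [0,7): 7 bp
  [7,33): 26 bp
  [33,57): 24 bp
  [57,75): 18 bp
  [75,90): 15 bp
  [90,99): 9 bp
  [99,103): 4 bp
  [103,120): 17 bp
  [120,122): 2 bp
  [122,136): 14 bp
  [136,155): 19 bp
  [155,160): 5 bp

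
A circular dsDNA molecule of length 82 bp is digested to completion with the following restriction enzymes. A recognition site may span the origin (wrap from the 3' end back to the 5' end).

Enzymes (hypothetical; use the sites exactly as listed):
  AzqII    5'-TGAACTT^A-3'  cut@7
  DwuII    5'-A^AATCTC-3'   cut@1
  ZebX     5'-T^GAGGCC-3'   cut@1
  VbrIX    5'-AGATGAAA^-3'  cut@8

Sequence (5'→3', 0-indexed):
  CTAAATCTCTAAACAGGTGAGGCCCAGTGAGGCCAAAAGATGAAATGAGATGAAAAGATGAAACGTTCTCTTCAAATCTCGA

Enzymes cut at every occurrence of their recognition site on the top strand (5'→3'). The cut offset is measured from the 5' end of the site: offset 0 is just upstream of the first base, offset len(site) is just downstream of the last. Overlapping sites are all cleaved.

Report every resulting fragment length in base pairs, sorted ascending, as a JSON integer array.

Per-enzyme occurrences:
  AzqII (TGAACTTA, off=7): no sites
  DwuII AAATCTC/1: at [2, 73] ⇒ [3, 74]
  ZebX TGAGGCC/1: at [17, 27] ⇒ [18, 28]
  VbrIX AGATGAAA/8: at [37, 47, 55] ⇒ [45, 55, 63]

Pooled cuts: [3, 18, 28, 45, 55, 63, 74]

Fragment lengths:
  3→18: 15 bp
  18→28: 10 bp
  28→45: 17 bp
  45→55: 10 bp
  55→63: 8 bp
  63→74: 11 bp
  74→3 (wrap): 82-74+3 = 11 bp

[8,10,10,11,11,15,17]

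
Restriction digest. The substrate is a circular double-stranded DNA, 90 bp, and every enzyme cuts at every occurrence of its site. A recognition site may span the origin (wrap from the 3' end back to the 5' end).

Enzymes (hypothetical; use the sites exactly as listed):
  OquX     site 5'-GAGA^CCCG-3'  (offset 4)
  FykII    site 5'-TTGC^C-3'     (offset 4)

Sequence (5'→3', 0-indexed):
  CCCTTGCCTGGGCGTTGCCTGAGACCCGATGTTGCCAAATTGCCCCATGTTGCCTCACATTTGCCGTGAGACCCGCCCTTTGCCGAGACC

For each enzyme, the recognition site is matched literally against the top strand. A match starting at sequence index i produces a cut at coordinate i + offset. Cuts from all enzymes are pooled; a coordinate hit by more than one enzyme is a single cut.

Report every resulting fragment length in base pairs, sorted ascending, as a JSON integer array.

[6,7,8,10,11,11,11,12,14]

Scan for sites:
  OquX (GAGACCCG, off=4): starts [20, 67] → cuts [24, 71]
  FykII (TTGCC, off=4): starts [3, 14, 31, 39, 49, 60, 79] → cuts [7, 18, 35, 43, 53, 64, 83]

All cut coordinates (distinct, sorted): [7, 18, 24, 35, 43, 53, 64, 71, 83]

Fragments:
  7→18: 11 bp
  18→24: 6 bp
  24→35: 11 bp
  35→43: 8 bp
  43→53: 10 bp
  53→64: 11 bp
  64→71: 7 bp
  71→83: 12 bp
  83→7 (wrap): 90-83+7 = 14 bp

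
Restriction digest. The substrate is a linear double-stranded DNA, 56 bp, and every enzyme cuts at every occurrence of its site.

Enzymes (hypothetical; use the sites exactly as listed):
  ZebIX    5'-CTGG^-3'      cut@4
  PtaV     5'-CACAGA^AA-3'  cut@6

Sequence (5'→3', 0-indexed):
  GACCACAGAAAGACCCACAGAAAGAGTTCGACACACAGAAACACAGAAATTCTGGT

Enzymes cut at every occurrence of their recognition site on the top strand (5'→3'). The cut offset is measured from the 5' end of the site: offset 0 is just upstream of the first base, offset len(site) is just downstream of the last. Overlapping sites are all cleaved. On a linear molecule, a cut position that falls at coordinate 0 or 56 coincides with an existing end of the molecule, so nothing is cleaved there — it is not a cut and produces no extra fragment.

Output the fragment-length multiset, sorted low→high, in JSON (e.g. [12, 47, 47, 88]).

Per-enzyme occurrences:
  ZebIX (CTGG, off=4): starts [51] → cuts [55]
  PtaV (CACAGAAA, off=6): starts [3, 15, 33, 41] → cuts [9, 21, 39, 47]

Pooled cuts: [9, 21, 39, 47, 55]

Fragment lengths:
  [0,9): 9 bp
  [9,21): 12 bp
  [21,39): 18 bp
  [39,47): 8 bp
  [47,55): 8 bp
  [55,56): 1 bp

[1,8,8,9,12,18]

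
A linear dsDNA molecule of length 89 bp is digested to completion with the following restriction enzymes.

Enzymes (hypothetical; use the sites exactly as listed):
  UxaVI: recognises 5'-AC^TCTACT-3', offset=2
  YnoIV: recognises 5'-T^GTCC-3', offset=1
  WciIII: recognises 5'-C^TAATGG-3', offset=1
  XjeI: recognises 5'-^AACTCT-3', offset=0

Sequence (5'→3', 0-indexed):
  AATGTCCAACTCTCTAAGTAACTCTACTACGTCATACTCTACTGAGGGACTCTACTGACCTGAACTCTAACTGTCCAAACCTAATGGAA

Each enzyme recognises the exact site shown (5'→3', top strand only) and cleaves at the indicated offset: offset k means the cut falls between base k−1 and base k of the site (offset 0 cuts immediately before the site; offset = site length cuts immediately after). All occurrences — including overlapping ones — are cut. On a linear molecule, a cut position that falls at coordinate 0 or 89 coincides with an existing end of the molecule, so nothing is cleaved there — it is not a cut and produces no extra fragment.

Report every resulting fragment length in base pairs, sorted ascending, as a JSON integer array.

[3,3,4,8,9,10,12,12,13,15]

Scan for sites:
  UxaVI ACTCTACT/2: at [20, 35, 48] ⇒ [22, 37, 50]
  YnoIV TGTCC/1: at [2, 71] ⇒ [3, 72]
  WciIII CTAATGG/1: at [80] ⇒ [81]
  XjeI AACTCT/0: at [7, 19, 62] ⇒ [7, 19, 62]

Pooled cuts: [3, 7, 19, 22, 37, 50, 62, 72, 81]

Fragment lengths:
  [0,3): 3 bp
  [3,7): 4 bp
  [7,19): 12 bp
  [19,22): 3 bp
  [22,37): 15 bp
  [37,50): 13 bp
  [50,62): 12 bp
  [62,72): 10 bp
  [72,81): 9 bp
  [81,89): 8 bp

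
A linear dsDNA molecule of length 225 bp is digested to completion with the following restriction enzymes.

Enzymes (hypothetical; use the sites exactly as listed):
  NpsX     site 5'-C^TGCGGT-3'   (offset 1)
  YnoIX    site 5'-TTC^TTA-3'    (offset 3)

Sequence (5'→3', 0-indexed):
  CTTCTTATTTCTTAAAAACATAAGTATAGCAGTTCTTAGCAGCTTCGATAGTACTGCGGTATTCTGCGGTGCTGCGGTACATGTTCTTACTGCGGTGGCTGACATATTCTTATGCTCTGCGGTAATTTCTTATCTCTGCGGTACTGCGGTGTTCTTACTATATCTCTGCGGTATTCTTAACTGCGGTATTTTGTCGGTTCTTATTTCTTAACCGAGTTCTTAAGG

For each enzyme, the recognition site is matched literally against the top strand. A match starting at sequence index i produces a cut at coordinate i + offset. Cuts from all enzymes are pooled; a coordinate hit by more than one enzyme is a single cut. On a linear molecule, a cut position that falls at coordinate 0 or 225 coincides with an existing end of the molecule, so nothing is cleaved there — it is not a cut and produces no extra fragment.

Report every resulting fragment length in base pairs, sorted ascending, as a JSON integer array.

Per-enzyme occurrences:
  NpsX CTGCGGT/1: at [53, 63, 71, 89, 116, 135, 143, 165, 180] ⇒ [54, 64, 72, 90, 117, 136, 144, 166, 181]
  YnoIX TTCTTA/3: at [1, 8, 32, 83, 106, 126, 151, 173, 197, 204, 216] ⇒ [4, 11, 35, 86, 109, 129, 154, 176, 200, 207, 219]

Pooled cuts: [4, 11, 35, 54, 64, 72, 86, 90, 109, 117, 129, 136, 144, 154, 166, 176, 181, 200, 207, 219]

Fragments:
  [0,4): 4 bp
  [4,11): 7 bp
  [11,35): 24 bp
  [35,54): 19 bp
  [54,64): 10 bp
  [64,72): 8 bp
  [72,86): 14 bp
  [86,90): 4 bp
  [90,109): 19 bp
  [109,117): 8 bp
  [117,129): 12 bp
  [129,136): 7 bp
  [136,144): 8 bp
  [144,154): 10 bp
  [154,166): 12 bp
  [166,176): 10 bp
  [176,181): 5 bp
  [181,200): 19 bp
  [200,207): 7 bp
  [207,219): 12 bp
  [219,225): 6 bp

[4,4,5,6,7,7,7,8,8,8,10,10,10,12,12,12,14,19,19,19,24]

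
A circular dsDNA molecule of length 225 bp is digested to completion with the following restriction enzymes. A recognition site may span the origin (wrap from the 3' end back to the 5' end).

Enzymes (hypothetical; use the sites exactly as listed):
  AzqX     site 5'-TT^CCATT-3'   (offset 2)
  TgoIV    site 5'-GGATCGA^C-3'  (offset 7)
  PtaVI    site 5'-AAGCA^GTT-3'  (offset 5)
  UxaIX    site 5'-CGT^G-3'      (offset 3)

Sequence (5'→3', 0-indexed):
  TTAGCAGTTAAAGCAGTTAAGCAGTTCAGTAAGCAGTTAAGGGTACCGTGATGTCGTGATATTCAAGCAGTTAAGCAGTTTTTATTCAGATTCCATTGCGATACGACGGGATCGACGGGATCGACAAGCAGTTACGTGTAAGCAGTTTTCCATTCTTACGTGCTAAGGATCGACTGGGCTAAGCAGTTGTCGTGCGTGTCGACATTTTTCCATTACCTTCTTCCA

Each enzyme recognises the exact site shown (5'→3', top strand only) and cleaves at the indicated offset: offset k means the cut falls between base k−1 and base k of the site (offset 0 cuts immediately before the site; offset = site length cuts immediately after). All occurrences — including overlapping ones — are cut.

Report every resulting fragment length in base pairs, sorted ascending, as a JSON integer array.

[4,5,6,7,7,8,8,8,8,9,12,12,12,12,12,12,13,14,15,18,23]

Scan for sites:
  AzqX (TTCCATT, off=2): starts [90, 147, 207, 220] → cuts [92, 149, 209, 222]
  TgoIV (GGATCGAC, off=7): starts [108, 117, 166] → cuts [115, 124, 173]
  PtaVI (AAGCAGTT, off=5): starts [10, 18, 30, 64, 72, 125, 139, 180] → cuts [15, 23, 35, 69, 77, 130, 144, 185]
  UxaIX (CGTG, off=3): starts [46, 54, 134, 158, 190, 194] → cuts [49, 57, 137, 161, 193, 197]

All cut coordinates (distinct, sorted): [15, 23, 35, 49, 57, 69, 77, 92, 115, 124, 130, 137, 144, 149, 161, 173, 185, 193, 197, 209, 222]

Fragments:
  15→23: 8 bp
  23→35: 12 bp
  35→49: 14 bp
  49→57: 8 bp
  57→69: 12 bp
  69→77: 8 bp
  77→92: 15 bp
  92→115: 23 bp
  115→124: 9 bp
  124→130: 6 bp
  130→137: 7 bp
  137→144: 7 bp
  144→149: 5 bp
  149→161: 12 bp
  161→173: 12 bp
  173→185: 12 bp
  185→193: 8 bp
  193→197: 4 bp
  197→209: 12 bp
  209→222: 13 bp
  222→15 (wrap): 225-222+15 = 18 bp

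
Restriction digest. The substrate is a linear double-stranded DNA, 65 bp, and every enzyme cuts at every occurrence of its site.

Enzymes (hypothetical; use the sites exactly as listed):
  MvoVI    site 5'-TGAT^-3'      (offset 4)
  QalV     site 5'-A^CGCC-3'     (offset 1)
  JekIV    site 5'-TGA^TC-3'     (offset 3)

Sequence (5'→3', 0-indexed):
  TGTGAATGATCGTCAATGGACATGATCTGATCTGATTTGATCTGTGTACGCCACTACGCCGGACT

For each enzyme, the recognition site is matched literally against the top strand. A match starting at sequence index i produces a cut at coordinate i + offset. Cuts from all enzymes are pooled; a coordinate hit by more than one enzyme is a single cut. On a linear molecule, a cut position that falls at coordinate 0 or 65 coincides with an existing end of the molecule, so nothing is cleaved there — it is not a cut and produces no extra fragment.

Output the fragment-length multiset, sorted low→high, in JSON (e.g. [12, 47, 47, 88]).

Per-enzyme occurrences:
  MvoVI TGAT/4: at [6, 22, 27, 32, 37] ⇒ [10, 26, 31, 36, 41]
  QalV ACGCC/1: at [47, 55] ⇒ [48, 56]
  JekIV TGATC/3: at [6, 22, 27, 37] ⇒ [9, 25, 30, 40]

Pooled cuts: [9, 10, 25, 26, 30, 31, 36, 40, 41, 48, 56]

Fragments:
  [0,9): 9 bp
  [9,10): 1 bp
  [10,25): 15 bp
  [25,26): 1 bp
  [26,30): 4 bp
  [30,31): 1 bp
  [31,36): 5 bp
  [36,40): 4 bp
  [40,41): 1 bp
  [41,48): 7 bp
  [48,56): 8 bp
  [56,65): 9 bp

[1,1,1,1,4,4,5,7,8,9,9,15]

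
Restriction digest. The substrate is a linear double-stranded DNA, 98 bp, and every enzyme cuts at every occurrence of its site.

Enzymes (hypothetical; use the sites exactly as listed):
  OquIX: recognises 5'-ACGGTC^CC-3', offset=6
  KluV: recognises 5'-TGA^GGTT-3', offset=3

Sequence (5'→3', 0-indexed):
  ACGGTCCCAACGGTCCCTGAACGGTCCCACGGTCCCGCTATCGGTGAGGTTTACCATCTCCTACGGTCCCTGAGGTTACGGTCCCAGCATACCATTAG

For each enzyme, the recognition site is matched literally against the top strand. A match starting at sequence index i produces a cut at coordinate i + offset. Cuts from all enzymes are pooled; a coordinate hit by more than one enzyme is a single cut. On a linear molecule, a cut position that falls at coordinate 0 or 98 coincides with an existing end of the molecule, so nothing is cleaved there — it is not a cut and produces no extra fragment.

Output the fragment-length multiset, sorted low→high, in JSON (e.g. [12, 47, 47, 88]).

Site scan:
  OquIX ACGGTCCC/6: at [0, 9, 20, 28, 62, 77] ⇒ [6, 15, 26, 34, 68, 83]
  KluV TGAGGTT/3: at [44, 70] ⇒ [47, 73]

Pooled cuts: [6, 15, 26, 34, 47, 68, 73, 83]

Fragment lengths:
  [0,6): 6 bp
  [6,15): 9 bp
  [15,26): 11 bp
  [26,34): 8 bp
  [34,47): 13 bp
  [47,68): 21 bp
  [68,73): 5 bp
  [73,83): 10 bp
  [83,98): 15 bp

[5,6,8,9,10,11,13,15,21]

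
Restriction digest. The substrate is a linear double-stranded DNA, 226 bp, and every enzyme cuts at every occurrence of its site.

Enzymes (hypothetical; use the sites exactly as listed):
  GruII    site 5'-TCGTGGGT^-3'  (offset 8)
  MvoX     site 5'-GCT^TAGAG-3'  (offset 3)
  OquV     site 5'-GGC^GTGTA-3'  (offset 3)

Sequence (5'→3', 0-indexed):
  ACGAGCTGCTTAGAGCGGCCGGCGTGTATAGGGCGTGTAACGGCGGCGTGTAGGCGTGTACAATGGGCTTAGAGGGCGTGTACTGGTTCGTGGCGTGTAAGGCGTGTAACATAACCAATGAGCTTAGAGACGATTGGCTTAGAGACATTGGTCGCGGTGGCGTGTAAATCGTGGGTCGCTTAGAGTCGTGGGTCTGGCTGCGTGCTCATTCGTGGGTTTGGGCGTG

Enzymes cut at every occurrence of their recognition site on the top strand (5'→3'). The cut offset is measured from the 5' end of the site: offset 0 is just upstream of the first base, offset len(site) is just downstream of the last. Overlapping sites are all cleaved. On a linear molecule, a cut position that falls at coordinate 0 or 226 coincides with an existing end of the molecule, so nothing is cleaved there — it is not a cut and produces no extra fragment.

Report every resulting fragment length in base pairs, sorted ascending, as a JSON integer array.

Scan for sites:
  GruII TCGTGGGT/8: at [168, 185, 209] ⇒ [176, 193, 217]
  MvoX GCTTAGAG/3: at [7, 66, 121, 136, 177] ⇒ [10, 69, 124, 139, 180]
  OquV GGCGTGTA/3: at [20, 31, 44, 52, 74, 91, 100, 158] ⇒ [23, 34, 47, 55, 77, 94, 103, 161]

All cut coordinates (distinct, sorted): [10, 23, 34, 47, 55, 69, 77, 94, 103, 124, 139, 161, 176, 180, 193, 217]

Fragment lengths:
  [0,10): 10 bp
  [10,23): 13 bp
  [23,34): 11 bp
  [34,47): 13 bp
  [47,55): 8 bp
  [55,69): 14 bp
  [69,77): 8 bp
  [77,94): 17 bp
  [94,103): 9 bp
  [103,124): 21 bp
  [124,139): 15 bp
  [139,161): 22 bp
  [161,176): 15 bp
  [176,180): 4 bp
  [180,193): 13 bp
  [193,217): 24 bp
  [217,226): 9 bp

[4,8,8,9,9,10,11,13,13,13,14,15,15,17,21,22,24]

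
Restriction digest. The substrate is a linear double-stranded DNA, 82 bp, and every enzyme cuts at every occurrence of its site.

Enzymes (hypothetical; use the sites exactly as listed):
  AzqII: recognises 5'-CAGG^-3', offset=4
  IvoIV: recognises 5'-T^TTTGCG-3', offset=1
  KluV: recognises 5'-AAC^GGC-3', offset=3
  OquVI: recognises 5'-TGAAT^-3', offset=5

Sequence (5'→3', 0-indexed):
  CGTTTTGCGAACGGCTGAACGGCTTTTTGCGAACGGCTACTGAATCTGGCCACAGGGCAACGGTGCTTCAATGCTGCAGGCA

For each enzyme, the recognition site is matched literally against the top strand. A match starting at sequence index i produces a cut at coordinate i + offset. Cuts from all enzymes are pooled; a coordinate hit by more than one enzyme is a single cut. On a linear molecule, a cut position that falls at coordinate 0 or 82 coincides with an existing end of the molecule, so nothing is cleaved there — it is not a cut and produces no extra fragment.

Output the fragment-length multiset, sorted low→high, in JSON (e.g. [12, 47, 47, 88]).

Scan for sites:
  AzqII (CAGG, off=4): starts [52, 76] → cuts [56, 80]
  IvoIV (TTTTGCG, off=1): starts [2, 24] → cuts [3, 25]
  KluV (AACGGC, off=3): starts [9, 17, 31] → cuts [12, 20, 34]
  OquVI (TGAAT, off=5): starts [40] → cuts [45]

All cut coordinates (distinct, sorted): [3, 12, 20, 25, 34, 45, 56, 80]

Fragment lengths:
  [0,3): 3 bp
  [3,12): 9 bp
  [12,20): 8 bp
  [20,25): 5 bp
  [25,34): 9 bp
  [34,45): 11 bp
  [45,56): 11 bp
  [56,80): 24 bp
  [80,82): 2 bp

[2,3,5,8,9,9,11,11,24]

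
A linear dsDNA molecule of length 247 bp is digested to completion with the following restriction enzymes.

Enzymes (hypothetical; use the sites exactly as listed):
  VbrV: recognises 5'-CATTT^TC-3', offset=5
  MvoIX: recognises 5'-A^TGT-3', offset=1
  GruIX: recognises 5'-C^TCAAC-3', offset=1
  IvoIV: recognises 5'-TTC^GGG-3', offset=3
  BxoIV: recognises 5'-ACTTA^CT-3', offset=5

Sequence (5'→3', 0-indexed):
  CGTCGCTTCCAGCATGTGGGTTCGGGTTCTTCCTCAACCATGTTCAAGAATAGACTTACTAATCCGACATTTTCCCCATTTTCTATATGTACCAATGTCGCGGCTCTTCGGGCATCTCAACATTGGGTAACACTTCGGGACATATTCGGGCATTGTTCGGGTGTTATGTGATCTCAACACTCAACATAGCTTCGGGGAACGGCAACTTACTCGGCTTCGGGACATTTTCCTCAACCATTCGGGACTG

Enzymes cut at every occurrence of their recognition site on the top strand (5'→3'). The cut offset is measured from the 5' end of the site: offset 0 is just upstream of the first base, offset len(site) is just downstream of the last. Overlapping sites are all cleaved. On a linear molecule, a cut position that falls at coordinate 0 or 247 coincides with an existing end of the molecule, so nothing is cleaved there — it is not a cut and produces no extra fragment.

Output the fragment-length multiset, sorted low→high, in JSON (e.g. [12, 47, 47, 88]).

[3,6,7,7,7,7,7,8,8,9,9,9,9,10,10,11,11,13,14,14,14,16,18,20]

Site scan:
  VbrV CATTTTC/5: at [67, 76, 222] ⇒ [72, 81, 227]
  MvoIX ATGT/1: at [13, 39, 86, 94, 165] ⇒ [14, 40, 87, 95, 166]
  GruIX CTCAAC/1: at [32, 115, 172, 179, 229] ⇒ [33, 116, 173, 180, 230]
  IvoIV TTCGGG/3: at [20, 106, 133, 144, 155, 190, 215, 237] ⇒ [23, 109, 136, 147, 158, 193, 218, 240]
  BxoIV ACTTACT/5: at [53, 204] ⇒ [58, 209]

All cut coordinates (distinct, sorted): [14, 23, 33, 40, 58, 72, 81, 87, 95, 109, 116, 136, 147, 158, 166, 173, 180, 193, 209, 218, 227, 230, 240]

Fragment lengths:
  [0,14): 14 bp
  [14,23): 9 bp
  [23,33): 10 bp
  [33,40): 7 bp
  [40,58): 18 bp
  [58,72): 14 bp
  [72,81): 9 bp
  [81,87): 6 bp
  [87,95): 8 bp
  [95,109): 14 bp
  [109,116): 7 bp
  [116,136): 20 bp
  [136,147): 11 bp
  [147,158): 11 bp
  [158,166): 8 bp
  [166,173): 7 bp
  [173,180): 7 bp
  [180,193): 13 bp
  [193,209): 16 bp
  [209,218): 9 bp
  [218,227): 9 bp
  [227,230): 3 bp
  [230,240): 10 bp
  [240,247): 7 bp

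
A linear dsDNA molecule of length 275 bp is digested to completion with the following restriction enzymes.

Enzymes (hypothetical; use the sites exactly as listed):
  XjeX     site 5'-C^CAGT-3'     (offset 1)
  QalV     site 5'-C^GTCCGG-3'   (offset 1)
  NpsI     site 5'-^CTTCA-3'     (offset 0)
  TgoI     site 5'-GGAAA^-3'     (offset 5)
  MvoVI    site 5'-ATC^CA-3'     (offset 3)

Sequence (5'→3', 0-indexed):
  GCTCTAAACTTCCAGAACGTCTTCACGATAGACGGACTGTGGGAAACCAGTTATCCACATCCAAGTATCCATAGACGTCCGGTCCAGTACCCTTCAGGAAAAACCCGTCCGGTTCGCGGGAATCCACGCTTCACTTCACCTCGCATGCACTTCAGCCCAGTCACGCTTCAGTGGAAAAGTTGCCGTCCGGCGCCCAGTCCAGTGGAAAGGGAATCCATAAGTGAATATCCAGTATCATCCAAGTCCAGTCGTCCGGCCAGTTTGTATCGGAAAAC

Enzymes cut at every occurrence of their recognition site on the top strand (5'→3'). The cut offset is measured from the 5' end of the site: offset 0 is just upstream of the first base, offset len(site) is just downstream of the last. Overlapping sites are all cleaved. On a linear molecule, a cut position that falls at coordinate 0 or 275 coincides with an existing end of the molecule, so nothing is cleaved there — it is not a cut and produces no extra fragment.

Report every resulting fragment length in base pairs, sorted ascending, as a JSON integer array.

Per-enzyme occurrences:
  XjeX (CCAGT, off=1): starts [46, 83, 156, 193, 198, 228, 244, 256] → cuts [47, 84, 157, 194, 199, 229, 245, 257]
  QalV (CGTCCGG, off=1): starts [75, 105, 183, 249] → cuts [76, 106, 184, 250]
  NpsI (CTTCA, off=0): starts [20, 91, 128, 133, 149, 165] → cuts [20, 91, 128, 133, 149, 165]
  TgoI (GGAAA, off=5): starts [41, 96, 172, 203, 268] → cuts [46, 101, 177, 208, 273]
  MvoVI (ATCCA, off=3): starts [52, 58, 66, 121, 212, 226, 236] → cuts [55, 61, 69, 124, 215, 229, 239]

All cut coordinates (distinct, sorted): [20, 46, 47, 55, 61, 69, 76, 84, 91, 101, 106, 124, 128, 133, 149, 157, 165, 177, 184, 194, 199, 208, 215, 229, 239, 245, 250, 257, 273]

Fragments:
  [0,20): 20 bp
  [20,46): 26 bp
  [46,47): 1 bp
  [47,55): 8 bp
  [55,61): 6 bp
  [61,69): 8 bp
  [69,76): 7 bp
  [76,84): 8 bp
  [84,91): 7 bp
  [91,101): 10 bp
  [101,106): 5 bp
  [106,124): 18 bp
  [124,128): 4 bp
  [128,133): 5 bp
  [133,149): 16 bp
  [149,157): 8 bp
  [157,165): 8 bp
  [165,177): 12 bp
  [177,184): 7 bp
  [184,194): 10 bp
  [194,199): 5 bp
  [199,208): 9 bp
  [208,215): 7 bp
  [215,229): 14 bp
  [229,239): 10 bp
  [239,245): 6 bp
  [245,250): 5 bp
  [250,257): 7 bp
  [257,273): 16 bp
  [273,275): 2 bp

[1,2,4,5,5,5,5,6,6,7,7,7,7,7,8,8,8,8,8,9,10,10,10,12,14,16,16,18,20,26]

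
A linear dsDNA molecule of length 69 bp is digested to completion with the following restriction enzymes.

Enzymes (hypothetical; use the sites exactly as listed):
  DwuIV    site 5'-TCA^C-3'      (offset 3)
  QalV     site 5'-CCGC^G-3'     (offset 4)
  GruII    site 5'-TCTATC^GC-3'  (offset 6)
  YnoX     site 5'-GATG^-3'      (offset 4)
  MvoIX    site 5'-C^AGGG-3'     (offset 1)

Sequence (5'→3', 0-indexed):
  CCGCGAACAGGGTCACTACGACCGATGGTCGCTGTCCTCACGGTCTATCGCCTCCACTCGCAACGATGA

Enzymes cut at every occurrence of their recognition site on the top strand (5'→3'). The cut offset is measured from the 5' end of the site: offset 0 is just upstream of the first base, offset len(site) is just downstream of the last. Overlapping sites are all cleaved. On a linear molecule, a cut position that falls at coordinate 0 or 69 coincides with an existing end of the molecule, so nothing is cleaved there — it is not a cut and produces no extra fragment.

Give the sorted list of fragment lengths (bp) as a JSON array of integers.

Site scan:
  DwuIV TCAC/3: at [12, 37] ⇒ [15, 40]
  QalV CCGCG/4: at [0] ⇒ [4]
  GruII TCTATCGC/6: at [43] ⇒ [49]
  YnoX GATG/4: at [23, 64] ⇒ [27, 68]
  MvoIX CAGGG/1: at [7] ⇒ [8]

Pooled cuts: [4, 8, 15, 27, 40, 49, 68]

Fragment lengths:
  [0,4): 4 bp
  [4,8): 4 bp
  [8,15): 7 bp
  [15,27): 12 bp
  [27,40): 13 bp
  [40,49): 9 bp
  [49,68): 19 bp
  [68,69): 1 bp

[1,4,4,7,9,12,13,19]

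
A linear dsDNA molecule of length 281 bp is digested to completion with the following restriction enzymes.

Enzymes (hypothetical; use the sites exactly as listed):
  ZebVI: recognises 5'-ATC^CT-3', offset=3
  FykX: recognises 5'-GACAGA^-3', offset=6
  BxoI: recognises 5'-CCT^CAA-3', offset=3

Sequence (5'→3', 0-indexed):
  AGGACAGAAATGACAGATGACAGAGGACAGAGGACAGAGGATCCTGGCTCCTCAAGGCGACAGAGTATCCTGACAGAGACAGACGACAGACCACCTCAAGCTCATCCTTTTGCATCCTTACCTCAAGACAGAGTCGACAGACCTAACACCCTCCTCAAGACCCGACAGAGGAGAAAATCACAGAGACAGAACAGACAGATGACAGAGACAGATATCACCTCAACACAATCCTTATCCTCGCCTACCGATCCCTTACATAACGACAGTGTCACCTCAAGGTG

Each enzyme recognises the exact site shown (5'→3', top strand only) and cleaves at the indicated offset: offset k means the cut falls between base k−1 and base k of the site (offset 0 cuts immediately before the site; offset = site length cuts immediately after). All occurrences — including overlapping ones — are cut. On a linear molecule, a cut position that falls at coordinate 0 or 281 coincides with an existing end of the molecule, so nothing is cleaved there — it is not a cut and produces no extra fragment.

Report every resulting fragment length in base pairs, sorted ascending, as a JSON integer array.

Per-enzyme occurrences:
  ZebVI (ATCCT, off=3): starts [40, 66, 103, 113, 227, 233] → cuts [43, 69, 106, 116, 230, 236]
  FykX (GACAGA, off=6): starts [2, 11, 18, 25, 32, 58, 71, 77, 84, 126, 135, 163, 184, 193, 200, 206] → cuts [8, 17, 24, 31, 38, 64, 77, 83, 90, 132, 141, 169, 190, 199, 206, 212]
  BxoI (CCTCAA, off=3): starts [49, 93, 120, 152, 217, 271] → cuts [52, 96, 123, 155, 220, 274]

All cut coordinates (distinct, sorted): [8, 17, 24, 31, 38, 43, 52, 64, 69, 77, 83, 90, 96, 106, 116, 123, 132, 141, 155, 169, 190, 199, 206, 212, 220, 230, 236, 274]

Fragments:
  [0,8): 8 bp
  [8,17): 9 bp
  [17,24): 7 bp
  [24,31): 7 bp
  [31,38): 7 bp
  [38,43): 5 bp
  [43,52): 9 bp
  [52,64): 12 bp
  [64,69): 5 bp
  [69,77): 8 bp
  [77,83): 6 bp
  [83,90): 7 bp
  [90,96): 6 bp
  [96,106): 10 bp
  [106,116): 10 bp
  [116,123): 7 bp
  [123,132): 9 bp
  [132,141): 9 bp
  [141,155): 14 bp
  [155,169): 14 bp
  [169,190): 21 bp
  [190,199): 9 bp
  [199,206): 7 bp
  [206,212): 6 bp
  [212,220): 8 bp
  [220,230): 10 bp
  [230,236): 6 bp
  [236,274): 38 bp
  [274,281): 7 bp

[5,5,6,6,6,6,7,7,7,7,7,7,7,8,8,8,9,9,9,9,9,10,10,10,12,14,14,21,38]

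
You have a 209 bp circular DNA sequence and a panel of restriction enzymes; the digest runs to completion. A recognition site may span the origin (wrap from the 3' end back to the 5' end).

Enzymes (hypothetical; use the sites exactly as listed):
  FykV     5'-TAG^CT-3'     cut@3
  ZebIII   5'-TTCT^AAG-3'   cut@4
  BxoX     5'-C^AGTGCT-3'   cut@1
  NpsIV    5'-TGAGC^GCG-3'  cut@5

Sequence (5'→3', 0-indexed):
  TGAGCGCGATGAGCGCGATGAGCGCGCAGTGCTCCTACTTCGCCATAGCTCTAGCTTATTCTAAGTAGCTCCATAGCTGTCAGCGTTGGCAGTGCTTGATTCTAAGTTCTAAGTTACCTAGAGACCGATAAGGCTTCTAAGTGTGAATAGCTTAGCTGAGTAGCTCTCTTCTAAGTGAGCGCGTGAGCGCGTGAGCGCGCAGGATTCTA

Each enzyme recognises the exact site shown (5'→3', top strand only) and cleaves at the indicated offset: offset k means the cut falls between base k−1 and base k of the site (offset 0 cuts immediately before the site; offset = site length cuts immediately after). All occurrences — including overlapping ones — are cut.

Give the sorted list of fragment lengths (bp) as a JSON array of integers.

Scan for sites:
  FykV TAGCT/3: at [45, 51, 65, 73, 147, 152, 160] ⇒ [48, 54, 68, 76, 150, 155, 163]
  ZebIII TTCTAAG/4: at [58, 99, 106, 134, 168] ⇒ [62, 103, 110, 138, 172]
  BxoX CAGTGCT/1: at [26, 89] ⇒ [27, 90]
  NpsIV TGAGCGCG/5: at [0, 9, 18, 175, 183, 191] ⇒ [5, 14, 23, 180, 188, 196]

All cut coordinates (distinct, sorted): [5, 14, 23, 27, 48, 54, 62, 68, 76, 90, 103, 110, 138, 150, 155, 163, 172, 180, 188, 196]

Fragment lengths:
  5→14: 9 bp
  14→23: 9 bp
  23→27: 4 bp
  27→48: 21 bp
  48→54: 6 bp
  54→62: 8 bp
  62→68: 6 bp
  68→76: 8 bp
  76→90: 14 bp
  90→103: 13 bp
  103→110: 7 bp
  110→138: 28 bp
  138→150: 12 bp
  150→155: 5 bp
  155→163: 8 bp
  163→172: 9 bp
  172→180: 8 bp
  180→188: 8 bp
  188→196: 8 bp
  196→5 (wrap): 209-196+5 = 18 bp

[4,5,6,6,7,8,8,8,8,8,8,9,9,9,12,13,14,18,21,28]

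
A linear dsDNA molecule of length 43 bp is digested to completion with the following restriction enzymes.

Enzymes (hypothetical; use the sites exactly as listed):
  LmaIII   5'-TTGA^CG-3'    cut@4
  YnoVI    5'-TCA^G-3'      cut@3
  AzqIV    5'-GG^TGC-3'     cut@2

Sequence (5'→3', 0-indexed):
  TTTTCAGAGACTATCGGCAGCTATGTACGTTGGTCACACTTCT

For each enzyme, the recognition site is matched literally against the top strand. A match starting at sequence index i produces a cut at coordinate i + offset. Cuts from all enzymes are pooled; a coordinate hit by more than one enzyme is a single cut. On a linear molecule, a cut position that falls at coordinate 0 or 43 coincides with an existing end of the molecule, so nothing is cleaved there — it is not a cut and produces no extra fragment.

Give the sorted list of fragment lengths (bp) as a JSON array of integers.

Site scan:
  LmaIII (TTGACG, off=4): no sites
  YnoVI (TCAG, off=3): starts [3] → cuts [6]
  AzqIV (GGTGC, off=2): no sites

All cut coordinates (distinct, sorted): [6]

Fragments:
  [0,6): 6 bp
  [6,43): 37 bp

[6,37]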